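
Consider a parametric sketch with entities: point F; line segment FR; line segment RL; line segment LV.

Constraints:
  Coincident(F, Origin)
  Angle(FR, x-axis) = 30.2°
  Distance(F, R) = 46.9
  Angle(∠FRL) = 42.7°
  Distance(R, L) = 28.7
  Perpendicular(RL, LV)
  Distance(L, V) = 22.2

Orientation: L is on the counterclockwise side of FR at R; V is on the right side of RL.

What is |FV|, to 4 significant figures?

54.31

F is at the origin; FR runs at 30.2° with length 46.9, so R = 46.9·(cos 30.2°, sin 30.2°) = (40.53, 23.59). ∠FRL = 42.7°, so RL runs at 30.2° + (180° − 42.7°) = 167.5° from the x-axis; with |RL| = 28.7, L = R + 28.7·(cos 167.5°, sin 167.5°) = (12.51, 29.80). The perpendicularity gives LV at right angles to RL; with |LV| = 22.2 on the right of RL, V = L + 22.2·(0.2164, 0.9763) = (17.32, 51.48). Then |FV| = |V − F| = 54.31.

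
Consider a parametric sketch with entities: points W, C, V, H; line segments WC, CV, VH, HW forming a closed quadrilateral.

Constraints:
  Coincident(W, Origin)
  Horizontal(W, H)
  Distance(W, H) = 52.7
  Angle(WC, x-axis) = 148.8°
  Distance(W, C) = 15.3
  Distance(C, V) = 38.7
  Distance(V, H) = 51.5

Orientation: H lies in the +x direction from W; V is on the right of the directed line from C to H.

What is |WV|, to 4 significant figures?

25.93

Checks: |CV| = 38.70 ✓; |VH| = 51.50 ✓.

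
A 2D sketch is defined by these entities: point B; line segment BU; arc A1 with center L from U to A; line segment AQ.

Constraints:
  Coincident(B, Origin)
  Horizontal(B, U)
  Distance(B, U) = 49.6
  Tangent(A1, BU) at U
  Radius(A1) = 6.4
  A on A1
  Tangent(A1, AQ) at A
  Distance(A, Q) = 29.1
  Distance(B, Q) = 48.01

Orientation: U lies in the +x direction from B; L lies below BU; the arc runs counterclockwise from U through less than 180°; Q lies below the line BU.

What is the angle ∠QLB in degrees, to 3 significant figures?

68.7°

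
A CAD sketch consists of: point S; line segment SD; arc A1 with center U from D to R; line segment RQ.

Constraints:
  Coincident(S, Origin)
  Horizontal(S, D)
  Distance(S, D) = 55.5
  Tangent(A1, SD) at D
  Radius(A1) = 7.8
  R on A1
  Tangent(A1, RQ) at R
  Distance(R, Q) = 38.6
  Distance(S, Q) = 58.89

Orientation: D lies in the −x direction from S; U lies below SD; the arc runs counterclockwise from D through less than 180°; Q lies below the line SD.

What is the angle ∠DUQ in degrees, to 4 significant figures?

155.9°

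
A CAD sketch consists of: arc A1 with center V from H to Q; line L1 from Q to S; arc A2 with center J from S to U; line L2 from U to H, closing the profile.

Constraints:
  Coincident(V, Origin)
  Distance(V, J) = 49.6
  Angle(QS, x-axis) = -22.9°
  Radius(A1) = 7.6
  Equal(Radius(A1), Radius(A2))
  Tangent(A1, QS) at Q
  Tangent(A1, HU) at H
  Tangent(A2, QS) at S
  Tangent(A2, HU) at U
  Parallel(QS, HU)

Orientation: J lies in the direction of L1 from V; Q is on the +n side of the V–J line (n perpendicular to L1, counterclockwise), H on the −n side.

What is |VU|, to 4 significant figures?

50.18

The slot axis is L1's direction at -22.9°, so u = (cos -22.9°, sin -22.9°) = (0.9212, -0.3891) and n = (−sin -22.9°, cos -22.9°) = (0.3891, 0.9212). V is at the origin and J lies 49.6 along u from V, so J = 49.6·u = (45.69, -19.30). Tangency of A1 to both parallel lines with radius 7.6 puts Q and H at V ± 7.6·n: Q = (2.957, 7.001), H = (-2.957, -7.001). Equal radii place S and U the same way about J: S = J + 7.6·n = (48.65, -12.30), U = J − 7.6·n = (42.73, -26.30). Then |VU| = |U − V| = 50.18.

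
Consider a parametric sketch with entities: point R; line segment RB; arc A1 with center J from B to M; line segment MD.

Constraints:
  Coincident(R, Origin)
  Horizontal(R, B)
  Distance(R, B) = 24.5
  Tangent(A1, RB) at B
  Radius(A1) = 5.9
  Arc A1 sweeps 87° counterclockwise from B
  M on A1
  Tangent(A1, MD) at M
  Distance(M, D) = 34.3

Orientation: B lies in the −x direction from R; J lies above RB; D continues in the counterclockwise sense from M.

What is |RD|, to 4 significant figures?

43.25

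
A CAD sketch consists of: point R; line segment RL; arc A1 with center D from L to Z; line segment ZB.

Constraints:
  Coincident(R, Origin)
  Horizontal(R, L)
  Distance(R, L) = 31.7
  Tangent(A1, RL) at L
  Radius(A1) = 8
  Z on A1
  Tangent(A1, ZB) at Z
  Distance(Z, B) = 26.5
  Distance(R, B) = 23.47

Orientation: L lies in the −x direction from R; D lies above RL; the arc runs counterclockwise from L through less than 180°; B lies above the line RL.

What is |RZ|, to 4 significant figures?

25.94

Checks: |DZ| = 8.000 ✓; ∠(DZ, ZB) = 90.00° ✓; |ZB| = 26.50 ✓; |RB| = 23.47 ✓.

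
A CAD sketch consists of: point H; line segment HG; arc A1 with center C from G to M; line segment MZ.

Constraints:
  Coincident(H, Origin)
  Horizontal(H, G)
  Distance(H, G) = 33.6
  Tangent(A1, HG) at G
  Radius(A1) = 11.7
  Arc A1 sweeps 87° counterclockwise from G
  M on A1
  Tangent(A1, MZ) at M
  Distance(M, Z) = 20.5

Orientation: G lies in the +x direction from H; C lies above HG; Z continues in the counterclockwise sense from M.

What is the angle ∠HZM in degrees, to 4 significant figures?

52.75°

H is at the origin; H and G share the same y with |HG| = 33.6 and G on the +x side, so G = (33.60, 0.000). Tangency of A1 to HG means the radius CG is perpendicular to HG, so C = G + (0, 11.7) = (33.60, 11.70). On A1, G sits at bearing -90° from C; an 87° counterclockwise sweep puts M at bearing -3°, so M = C + 11.7·(cos -3°, sin -3°) = (45.28, 11.09). The tangent condition forces CM to be normal to MZ, so MZ runs along (−sin -3°, cos -3°); with |MZ| = 20.5, Z = (46.36, 31.56). Then cos ∠HZM = ZH·ZM / (|ZH||ZM|), giving 52.75°.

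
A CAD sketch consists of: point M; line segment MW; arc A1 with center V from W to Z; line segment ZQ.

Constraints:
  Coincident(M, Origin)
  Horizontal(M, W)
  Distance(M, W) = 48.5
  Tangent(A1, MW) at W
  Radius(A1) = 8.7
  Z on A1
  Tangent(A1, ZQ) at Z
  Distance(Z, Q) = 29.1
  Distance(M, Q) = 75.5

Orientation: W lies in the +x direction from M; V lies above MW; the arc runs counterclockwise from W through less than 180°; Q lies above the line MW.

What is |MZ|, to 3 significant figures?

56.6

Checks: |VZ| = 8.700 ✓; ∠(VZ, ZQ) = 90.00° ✓; |ZQ| = 29.10 ✓; |MQ| = 75.50 ✓.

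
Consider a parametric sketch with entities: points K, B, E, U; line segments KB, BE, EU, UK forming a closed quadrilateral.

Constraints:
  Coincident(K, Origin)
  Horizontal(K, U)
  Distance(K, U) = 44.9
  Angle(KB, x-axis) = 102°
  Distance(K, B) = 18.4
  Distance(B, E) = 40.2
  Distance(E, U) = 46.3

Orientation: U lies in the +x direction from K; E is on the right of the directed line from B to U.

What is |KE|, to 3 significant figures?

21.8

Checks: |BE| = 40.20 ✓; |EU| = 46.30 ✓.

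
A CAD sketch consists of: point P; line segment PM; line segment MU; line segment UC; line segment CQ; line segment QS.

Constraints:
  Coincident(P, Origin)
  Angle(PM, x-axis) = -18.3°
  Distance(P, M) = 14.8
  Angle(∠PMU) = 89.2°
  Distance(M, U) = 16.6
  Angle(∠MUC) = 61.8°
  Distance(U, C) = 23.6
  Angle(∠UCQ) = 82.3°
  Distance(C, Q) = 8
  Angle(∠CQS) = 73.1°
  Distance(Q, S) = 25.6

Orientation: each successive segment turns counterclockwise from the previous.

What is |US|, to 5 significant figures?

2.8297

P is at the origin; PM runs at -18.3° with length 14.8, so M = (14.051, -4.6471). ∠PMU = 89.2° gives MU at 72.500° from the x-axis; with |MU| = 16.6, U = (19.043, 11.185). ∠MUC = 61.8° gives UC at -169.30° from the x-axis; with |UC| = 23.6, C = (-4.1464, 6.8029). ∠UCQ = 82.3° gives CQ at -71.600° from the x-axis; with |CQ| = 8.0, Q = (-1.6213, -0.78813). ∠CQS = 73.1° gives QS at 35.300° from the x-axis; with |QS| = 25.6, S = (19.272, 14.005). Then |US| = |S − U| = 2.8297.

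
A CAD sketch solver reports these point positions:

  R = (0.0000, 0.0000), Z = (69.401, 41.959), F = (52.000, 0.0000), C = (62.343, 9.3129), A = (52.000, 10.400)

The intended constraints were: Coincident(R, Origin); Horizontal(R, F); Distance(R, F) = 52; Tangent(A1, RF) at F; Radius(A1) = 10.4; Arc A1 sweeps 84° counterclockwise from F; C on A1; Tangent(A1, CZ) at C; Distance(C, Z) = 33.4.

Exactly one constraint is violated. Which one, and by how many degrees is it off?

Tangent(A1, CZ) at C — off by 6.20°.

R = (0.00, 0.00) ✓; R.y = 0.00, F.y = 0.00 ✓; |RF| = 52.00 ✓; ∠(AF, FR) = 90.00° ✓; |AF| = 10.40 ✓; bearing(A→C) − bearing(A→F) = 84.00° ✓; |AC| = 10.40 ✓; ∠(AC, CZ) = 96.20° ✗; |CZ| = 33.40 ✓.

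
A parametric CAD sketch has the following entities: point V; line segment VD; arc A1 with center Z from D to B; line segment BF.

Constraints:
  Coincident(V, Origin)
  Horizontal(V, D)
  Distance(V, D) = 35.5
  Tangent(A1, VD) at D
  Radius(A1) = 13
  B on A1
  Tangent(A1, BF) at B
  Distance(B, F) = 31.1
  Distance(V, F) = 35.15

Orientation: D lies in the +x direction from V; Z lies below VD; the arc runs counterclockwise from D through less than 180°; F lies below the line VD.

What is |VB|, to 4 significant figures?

25.04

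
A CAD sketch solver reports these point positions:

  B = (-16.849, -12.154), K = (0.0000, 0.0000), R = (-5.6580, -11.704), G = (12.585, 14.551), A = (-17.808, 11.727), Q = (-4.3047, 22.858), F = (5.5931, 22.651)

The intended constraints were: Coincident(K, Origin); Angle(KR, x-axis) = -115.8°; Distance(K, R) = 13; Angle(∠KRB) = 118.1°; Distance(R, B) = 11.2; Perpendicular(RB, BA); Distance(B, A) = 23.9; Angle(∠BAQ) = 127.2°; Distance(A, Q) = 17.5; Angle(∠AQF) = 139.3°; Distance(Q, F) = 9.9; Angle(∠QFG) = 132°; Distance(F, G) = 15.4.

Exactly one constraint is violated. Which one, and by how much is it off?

Distance(F, G) = 15.4 — off by 4.70.

K = (0.00, 0.00) ✓; KR at -115.8° ✓; |KR| = 13.00 ✓; ∠KRB = 118.1° ✓; |RB| = 11.20 ✓; ∠(RB, BA) = 90.00° ✓; |BA| = 23.90 ✓; ∠BAQ = 127.2° ✓; |AQ| = 17.50 ✓; ∠AQF = 139.3° ✓; |QF| = 9.900 ✓; ∠QFG = 132.0° ✓; |FG| = 10.70 ✗.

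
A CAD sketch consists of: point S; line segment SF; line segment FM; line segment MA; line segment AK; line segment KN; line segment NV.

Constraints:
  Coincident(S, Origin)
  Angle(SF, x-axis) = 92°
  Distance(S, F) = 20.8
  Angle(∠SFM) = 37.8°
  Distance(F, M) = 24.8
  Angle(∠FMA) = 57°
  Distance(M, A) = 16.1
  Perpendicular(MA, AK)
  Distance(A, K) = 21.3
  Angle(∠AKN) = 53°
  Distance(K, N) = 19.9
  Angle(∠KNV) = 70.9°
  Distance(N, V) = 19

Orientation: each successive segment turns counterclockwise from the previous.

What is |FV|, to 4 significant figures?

22.21

∠AKN = 53.0° gives KN at -145.8° from the x-axis; with |KN| = 19.9, N = (-14.57, 9.976). ∠KNV = 70.9° gives NV at -36.70° from the x-axis; with |NV| = 19.0, V = (0.6633, -1.379). Then |FV| = |V − F| = 22.21.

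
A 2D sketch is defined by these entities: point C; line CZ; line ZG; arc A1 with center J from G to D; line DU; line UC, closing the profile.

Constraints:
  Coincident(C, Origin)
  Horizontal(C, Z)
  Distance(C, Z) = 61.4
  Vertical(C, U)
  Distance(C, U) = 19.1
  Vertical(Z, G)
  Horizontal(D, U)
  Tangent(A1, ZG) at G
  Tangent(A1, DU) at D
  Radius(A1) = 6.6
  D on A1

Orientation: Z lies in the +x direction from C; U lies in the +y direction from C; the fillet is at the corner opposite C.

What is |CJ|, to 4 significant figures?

56.21

C and U share the same x with |CU| = 19.1 and U on the +y side, so U = (0.000, 19.10). The virtual corner opposite C is at (61.40, 19.10). Tangency of A1 to ZG means the radius JG is perpendicular to ZG and tangency of A1 to DU means the radius JD is perpendicular to DU, with radius 6.6, so the center J sits 6.6 in from both sides at J = (54.80, 12.50). Then |CJ| = |J − C| = 56.21.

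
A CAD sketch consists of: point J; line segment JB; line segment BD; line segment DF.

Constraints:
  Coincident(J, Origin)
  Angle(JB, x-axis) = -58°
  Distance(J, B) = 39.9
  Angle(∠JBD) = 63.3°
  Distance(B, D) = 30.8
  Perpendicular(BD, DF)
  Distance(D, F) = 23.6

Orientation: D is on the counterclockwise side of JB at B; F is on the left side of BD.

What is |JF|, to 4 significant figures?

17.63

J is at the origin; JB runs at -58.0° with length 39.9, so B = 39.9·(cos -58.0°, sin -58.0°) = (21.14, -33.84). ∠JBD = 63.3°, so BD runs at -58.0° + (180° − 63.3°) = 58.70° from the x-axis; with |BD| = 30.8, D = B + 30.8·(cos 58.70°, sin 58.70°) = (37.14, -7.520). BD ⟂ DF; with |DF| = 23.6 on the left of BD, F = D + 23.6·(-0.8545, 0.5195) = (16.98, 4.741). Then |JF| = |F − J| = 17.63.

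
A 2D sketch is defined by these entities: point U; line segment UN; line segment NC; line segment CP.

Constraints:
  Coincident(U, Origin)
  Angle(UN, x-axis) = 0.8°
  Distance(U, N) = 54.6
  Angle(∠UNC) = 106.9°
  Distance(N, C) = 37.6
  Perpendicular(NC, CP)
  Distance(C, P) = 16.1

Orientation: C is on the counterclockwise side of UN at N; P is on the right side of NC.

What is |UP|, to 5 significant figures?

86.775

U is at the origin; UN runs at 0.8° with length 54.6, so N = 54.6·(cos 0.8°, sin 0.8°) = (54.595, 0.76234). ∠UNC = 106.9°, so NC runs at 0.8° + (180° − 106.9°) = 73.900° from the x-axis; with |NC| = 37.6, C = N + 37.6·(cos 73.900°, sin 73.900°) = (65.022, 36.888). NC ⟂ CP; with |CP| = 16.1 on the right of NC, P = C + 16.1·(0.96078, -0.27731) = (80.490, 32.423). Then |UP| = |P − U| = 86.775.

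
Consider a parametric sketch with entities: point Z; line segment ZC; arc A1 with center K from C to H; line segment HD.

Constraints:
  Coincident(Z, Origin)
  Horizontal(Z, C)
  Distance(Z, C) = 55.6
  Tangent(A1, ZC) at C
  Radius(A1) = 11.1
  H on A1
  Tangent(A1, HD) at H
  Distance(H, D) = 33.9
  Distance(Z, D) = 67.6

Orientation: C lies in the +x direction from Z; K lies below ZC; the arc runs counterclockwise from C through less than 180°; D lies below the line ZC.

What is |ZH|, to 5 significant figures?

46.367

Checks: Z.y = 0.00, C.y = 0.00 ✓; |ZC| = 55.60 ✓; |KH| = 11.10 ✓; ∠(KH, HD) = 90.00° ✓; |HD| = 33.90 ✓; |ZD| = 67.60 ✓.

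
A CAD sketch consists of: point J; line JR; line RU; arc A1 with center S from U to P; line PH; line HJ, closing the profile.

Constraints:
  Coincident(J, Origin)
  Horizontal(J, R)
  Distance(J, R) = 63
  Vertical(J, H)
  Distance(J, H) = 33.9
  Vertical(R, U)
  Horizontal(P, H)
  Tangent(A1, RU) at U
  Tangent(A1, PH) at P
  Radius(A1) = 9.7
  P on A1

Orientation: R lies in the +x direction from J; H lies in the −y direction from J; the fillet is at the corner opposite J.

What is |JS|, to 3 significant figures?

58.5

J is at the origin; J and R share the same y with |JR| = 63.0 and R on the +x side, so R = (63.0, 0.00). JH is vertical with |JH| = 33.9 and H on the −y side, so H = (0.00, -33.9). The virtual corner opposite J is at (63.0, -33.9). A1 meets RU tangentially, so SU is at right angles to RU and since A1 is tangent to PH there, SP ⟂ PH, with radius 9.7, so the center S sits 9.7 in from both sides at S = (53.3, -24.2). Then |JS| = |S − J| = 58.5.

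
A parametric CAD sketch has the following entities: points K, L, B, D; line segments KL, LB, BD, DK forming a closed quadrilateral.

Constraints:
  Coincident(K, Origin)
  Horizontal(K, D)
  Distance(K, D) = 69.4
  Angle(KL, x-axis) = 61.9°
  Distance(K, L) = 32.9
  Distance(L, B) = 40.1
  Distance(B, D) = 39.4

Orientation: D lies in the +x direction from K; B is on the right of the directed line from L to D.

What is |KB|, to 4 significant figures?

31.86

K is at the origin; K and D share the same y with |KD| = 69.4 and D in +x, so D = (69.4, 0). KL runs at 61.9° with |KL| = 32.9, so L = (15.50, 29.02). B is determined by |LB| = 40.1 and |BD| = 39.4 together: it lies at the intersection of circle(L, 40.1) and circle(D, 39.4). With |LD| = 61.22, the foot of the radical line on LD is 31.06 from L and the perpendicular offset is √(40.1² − 31.06²) = 25.36. Taking the right-of-LD solution: B = (30.83, -8.032).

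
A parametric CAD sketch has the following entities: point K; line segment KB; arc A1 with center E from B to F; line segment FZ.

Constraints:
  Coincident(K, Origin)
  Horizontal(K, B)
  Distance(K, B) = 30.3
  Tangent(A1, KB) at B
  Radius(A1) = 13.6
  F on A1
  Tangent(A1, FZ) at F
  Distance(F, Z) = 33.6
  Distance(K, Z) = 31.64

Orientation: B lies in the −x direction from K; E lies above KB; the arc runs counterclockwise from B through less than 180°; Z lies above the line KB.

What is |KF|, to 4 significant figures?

20.28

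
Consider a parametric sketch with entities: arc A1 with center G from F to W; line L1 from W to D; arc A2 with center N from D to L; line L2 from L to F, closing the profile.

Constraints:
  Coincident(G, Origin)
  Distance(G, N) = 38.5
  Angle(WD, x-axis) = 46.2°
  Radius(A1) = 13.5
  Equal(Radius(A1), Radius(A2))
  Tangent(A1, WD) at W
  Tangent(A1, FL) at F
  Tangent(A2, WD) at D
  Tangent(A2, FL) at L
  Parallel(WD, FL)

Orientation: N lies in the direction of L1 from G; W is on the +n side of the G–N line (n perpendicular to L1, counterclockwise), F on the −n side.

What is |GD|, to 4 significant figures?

40.80

The slot axis is L1's direction at 46.2°, so u = (cos 46.2°, sin 46.2°) = (0.6921, 0.7218) and n = (−sin 46.2°, cos 46.2°) = (-0.7218, 0.6921). G is at the origin and N lies 38.5 along u from G, so N = 38.5·u = (26.65, 27.79). Tangency of A1 to both parallel lines with radius 13.5 puts W and F at G ± 13.5·n: W = (-9.744, 9.344), F = (9.744, -9.344). Equal radii place D and L the same way about N: D = N + 13.5·n = (16.90, 37.13), L = N − 13.5·n = (36.39, 18.44). Then |GD| = |D − G| = 40.80.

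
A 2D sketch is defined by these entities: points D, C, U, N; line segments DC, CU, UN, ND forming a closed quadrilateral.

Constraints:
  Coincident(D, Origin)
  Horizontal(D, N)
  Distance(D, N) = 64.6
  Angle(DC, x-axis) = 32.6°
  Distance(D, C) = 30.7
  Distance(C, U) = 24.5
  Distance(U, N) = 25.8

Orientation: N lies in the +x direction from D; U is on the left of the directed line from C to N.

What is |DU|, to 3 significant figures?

54.2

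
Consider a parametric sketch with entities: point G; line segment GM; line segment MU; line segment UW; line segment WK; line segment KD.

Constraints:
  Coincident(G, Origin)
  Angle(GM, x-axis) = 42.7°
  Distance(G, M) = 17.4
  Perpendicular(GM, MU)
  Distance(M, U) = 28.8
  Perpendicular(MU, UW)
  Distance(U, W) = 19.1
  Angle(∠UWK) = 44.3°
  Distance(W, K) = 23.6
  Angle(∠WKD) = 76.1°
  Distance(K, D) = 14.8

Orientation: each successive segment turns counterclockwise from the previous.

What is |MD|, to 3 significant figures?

25.6

∠UWK = 44.3° gives WK at -1.60° from the x-axis; with |WK| = 23.6, K = (2.81, 19.4). ∠WKD = 76.1° gives KD at 102° from the x-axis; with |KD| = 14.8, D = (-0.342, 33.8). Then |MD| = |D − M| = 25.6.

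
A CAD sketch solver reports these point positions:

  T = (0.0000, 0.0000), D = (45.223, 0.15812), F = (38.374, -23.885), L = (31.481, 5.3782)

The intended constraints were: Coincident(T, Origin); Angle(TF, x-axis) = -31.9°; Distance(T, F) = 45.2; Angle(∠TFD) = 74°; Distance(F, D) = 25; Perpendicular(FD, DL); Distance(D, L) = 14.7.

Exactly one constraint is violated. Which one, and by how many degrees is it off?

Perpendicular(FD, DL) — off by 4.90°.

T = (0.00, 0.00) ✓; TF at -31.90° ✓; |TF| = 45.20 ✓; ∠TFD = 74.00° ✓; |FD| = 25.00 ✓; ∠(FD, DL) = 85.10° ✗; |DL| = 14.70 ✓.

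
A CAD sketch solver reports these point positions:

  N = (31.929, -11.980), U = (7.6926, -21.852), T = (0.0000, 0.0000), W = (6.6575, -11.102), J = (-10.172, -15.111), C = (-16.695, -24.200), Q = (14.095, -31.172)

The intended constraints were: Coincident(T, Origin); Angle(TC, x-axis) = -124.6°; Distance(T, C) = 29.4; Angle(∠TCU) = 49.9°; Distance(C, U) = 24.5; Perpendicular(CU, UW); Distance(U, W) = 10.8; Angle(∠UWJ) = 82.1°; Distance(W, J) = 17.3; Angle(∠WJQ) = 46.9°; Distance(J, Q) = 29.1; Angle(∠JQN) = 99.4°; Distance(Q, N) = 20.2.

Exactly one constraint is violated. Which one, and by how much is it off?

Distance(Q, N) = 20.2 — off by 6.00.

T = (0.00, 0.00) ✓; TC at -124.6° ✓; |TC| = 29.40 ✓; ∠TCU = 49.90° ✓; |CU| = 24.50 ✓; ∠(CU, UW) = 90.00° ✓; |UW| = 10.80 ✓; ∠UWJ = 82.10° ✓; |WJ| = 17.30 ✓; ∠WJQ = 46.90° ✓; |JQ| = 29.10 ✓; ∠JQN = 99.40° ✓; |QN| = 26.20 ✗.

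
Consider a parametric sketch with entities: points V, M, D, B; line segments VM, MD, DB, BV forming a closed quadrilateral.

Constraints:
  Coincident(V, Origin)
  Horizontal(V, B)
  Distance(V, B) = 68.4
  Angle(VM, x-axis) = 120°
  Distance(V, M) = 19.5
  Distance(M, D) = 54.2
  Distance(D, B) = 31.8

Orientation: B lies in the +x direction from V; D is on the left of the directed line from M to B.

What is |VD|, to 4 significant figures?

48.93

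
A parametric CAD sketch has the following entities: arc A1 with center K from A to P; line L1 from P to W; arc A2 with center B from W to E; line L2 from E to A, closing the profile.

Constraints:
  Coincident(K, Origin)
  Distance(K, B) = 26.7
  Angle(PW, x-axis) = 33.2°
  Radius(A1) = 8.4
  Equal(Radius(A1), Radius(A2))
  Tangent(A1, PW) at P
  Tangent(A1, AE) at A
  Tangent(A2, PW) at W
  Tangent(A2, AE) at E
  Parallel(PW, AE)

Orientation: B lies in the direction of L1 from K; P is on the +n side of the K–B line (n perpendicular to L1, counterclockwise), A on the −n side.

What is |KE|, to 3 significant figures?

28.0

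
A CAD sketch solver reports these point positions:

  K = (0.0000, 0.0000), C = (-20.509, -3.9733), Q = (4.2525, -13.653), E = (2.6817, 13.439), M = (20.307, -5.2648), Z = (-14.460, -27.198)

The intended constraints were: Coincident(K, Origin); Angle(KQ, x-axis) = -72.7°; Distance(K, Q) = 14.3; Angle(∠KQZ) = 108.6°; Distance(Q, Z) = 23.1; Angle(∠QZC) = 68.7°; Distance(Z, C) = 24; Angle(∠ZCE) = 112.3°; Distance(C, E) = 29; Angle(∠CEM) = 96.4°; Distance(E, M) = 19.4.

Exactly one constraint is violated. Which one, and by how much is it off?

Distance(E, M) = 19.4 — off by 6.30.

K = (0.00, 0.00) ✓; KQ at -72.70° ✓; |KQ| = 14.30 ✓; ∠KQZ = 108.6° ✓; |QZ| = 23.10 ✓; ∠QZC = 68.70° ✓; |ZC| = 24.00 ✓; ∠ZCE = 112.3° ✓; |CE| = 29.00 ✓; ∠CEM = 96.40° ✓; |EM| = 25.70 ✗.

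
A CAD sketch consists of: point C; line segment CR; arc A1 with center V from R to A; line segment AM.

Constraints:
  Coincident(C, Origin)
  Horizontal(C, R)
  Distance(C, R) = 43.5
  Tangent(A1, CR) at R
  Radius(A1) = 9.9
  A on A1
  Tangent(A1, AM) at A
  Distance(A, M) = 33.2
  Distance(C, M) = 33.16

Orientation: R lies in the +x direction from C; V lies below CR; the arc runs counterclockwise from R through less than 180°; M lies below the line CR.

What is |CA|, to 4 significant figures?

35.97

Checks: ∠(VR, RC) = 90.00° ✓; |VR| = 9.900 ✓; |VA| = 9.900 ✓; ∠(VA, AM) = 90.00° ✓; |AM| = 33.20 ✓; |CM| = 33.16 ✓.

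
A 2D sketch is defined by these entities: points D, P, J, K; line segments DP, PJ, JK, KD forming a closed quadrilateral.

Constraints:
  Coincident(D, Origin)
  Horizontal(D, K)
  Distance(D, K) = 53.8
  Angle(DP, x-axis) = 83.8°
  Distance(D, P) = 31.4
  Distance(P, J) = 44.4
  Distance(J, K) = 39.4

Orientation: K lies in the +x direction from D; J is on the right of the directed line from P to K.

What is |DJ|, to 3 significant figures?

19.7

D is at the origin; DK is horizontal with |DK| = 53.8 and K in +x, so K = (53.8, 0). DP runs at 83.8° with |DP| = 31.4, so P = (3.39, 31.2). J is determined by |PJ| = 44.4 and |JK| = 39.4 together: it lies at the intersection of circle(P, 44.4) and circle(K, 39.4). With |PK| = 59.3, the foot of the radical line on PK is 33.2 from P and the perpendicular offset is √(44.4² − 33.2²) = 29.5. Taking the right-of-PK solution: J = (16.1, -11.3).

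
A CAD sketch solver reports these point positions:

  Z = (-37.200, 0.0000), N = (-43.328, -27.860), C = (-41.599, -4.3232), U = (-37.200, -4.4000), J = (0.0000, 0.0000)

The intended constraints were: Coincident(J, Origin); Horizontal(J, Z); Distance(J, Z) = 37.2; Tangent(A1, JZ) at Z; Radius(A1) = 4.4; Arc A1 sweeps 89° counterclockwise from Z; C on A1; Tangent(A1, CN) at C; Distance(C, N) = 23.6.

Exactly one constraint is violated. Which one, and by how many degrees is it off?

Tangent(A1, CN) at C — off by 3.20°.

J = (0.00, 0.00) ✓; J.y = 0.00, Z.y = 0.00 ✓; |JZ| = 37.20 ✓; ∠(UZ, ZJ) = 90.00° ✓; |UZ| = 4.400 ✓; bearing(U→C) − bearing(U→Z) = 89.00° ✓; |UC| = 4.400 ✓; ∠(UC, CN) = 93.20° ✗; |CN| = 23.60 ✓.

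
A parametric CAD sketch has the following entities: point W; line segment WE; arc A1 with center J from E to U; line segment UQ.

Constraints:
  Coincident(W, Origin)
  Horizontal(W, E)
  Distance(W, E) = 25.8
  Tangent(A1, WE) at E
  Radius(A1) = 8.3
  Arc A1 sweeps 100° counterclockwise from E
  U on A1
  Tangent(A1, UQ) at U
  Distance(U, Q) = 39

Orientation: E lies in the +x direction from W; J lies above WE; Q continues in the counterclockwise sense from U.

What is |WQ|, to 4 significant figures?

55.30

W is at the origin; WE is horizontal with |WE| = 25.8 and E on the +x side, so E = (25.80, 0.000). Since A1 is tangent to WE there, JE ⟂ WE, so J = E + (0, 8.3) = (25.80, 8.300). On A1, E sits at bearing -90° from J; a 100° counterclockwise sweep puts U at bearing 10°, so U = J + 8.3·(cos 10°, sin 10°) = (33.97, 9.741). A1 meets UQ tangentially, so JU is at right angles to UQ, so UQ runs along (−sin 10°, cos 10°); with |UQ| = 39.0, Q = (27.20, 48.15). Then |WQ| = |Q − W| = 55.30.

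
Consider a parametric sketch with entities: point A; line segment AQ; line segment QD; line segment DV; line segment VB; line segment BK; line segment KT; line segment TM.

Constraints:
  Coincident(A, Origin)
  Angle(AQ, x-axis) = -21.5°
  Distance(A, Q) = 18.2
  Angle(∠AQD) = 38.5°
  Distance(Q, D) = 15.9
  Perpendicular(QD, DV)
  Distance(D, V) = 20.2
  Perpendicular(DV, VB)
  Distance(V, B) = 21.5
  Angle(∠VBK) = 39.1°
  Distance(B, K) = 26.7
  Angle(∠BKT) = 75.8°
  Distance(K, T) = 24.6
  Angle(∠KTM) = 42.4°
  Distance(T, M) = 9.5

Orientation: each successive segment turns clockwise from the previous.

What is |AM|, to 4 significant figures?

10.96

A is at the origin; AQ runs at -21.5° with length 18.2, so Q = (16.93, -6.670). ∠AQD = 38.5° gives QD at -163.0° from the x-axis; with |QD| = 15.9, D = (1.728, -11.32). QD ⟂ DV, so DV runs at 107.0°; with |DV| = 20.2, V = (-4.178, 7.998). DV is perpendicular to VB, so VB runs at 17.00°; with |VB| = 21.5, B = (16.38, 14.28). ∠VBK = 39.1° gives BK at -123.9° from the x-axis; with |BK| = 26.7, K = (1.491, -7.877). ∠BKT = 75.8° gives KT at 131.9° from the x-axis; with |KT| = 24.6, T = (-14.94, 10.43). ∠KTM = 42.4° gives TM at -5.700° from the x-axis; with |TM| = 9.5, M = (-5.484, 9.490). Then |AM| = |M − A| = 10.96.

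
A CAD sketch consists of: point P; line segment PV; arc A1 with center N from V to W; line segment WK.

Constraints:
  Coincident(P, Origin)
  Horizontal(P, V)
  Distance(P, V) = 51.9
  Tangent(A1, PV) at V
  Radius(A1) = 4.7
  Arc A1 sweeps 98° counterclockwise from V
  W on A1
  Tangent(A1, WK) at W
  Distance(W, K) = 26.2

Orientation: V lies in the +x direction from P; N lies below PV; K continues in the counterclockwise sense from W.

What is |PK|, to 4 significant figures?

59.75

On A1, V sits at bearing 90° from N; a 98° counterclockwise sweep puts W at bearing 188°, so W = N + 4.7·(cos 188°, sin 188°) = (47.25, -5.354). A1 meets WK tangentially, so NW is at right angles to WK, so WK runs along (−sin 188°, cos 188°); with |WK| = 26.2, K = (50.89, -31.30). Then |PK| = |K − P| = 59.75.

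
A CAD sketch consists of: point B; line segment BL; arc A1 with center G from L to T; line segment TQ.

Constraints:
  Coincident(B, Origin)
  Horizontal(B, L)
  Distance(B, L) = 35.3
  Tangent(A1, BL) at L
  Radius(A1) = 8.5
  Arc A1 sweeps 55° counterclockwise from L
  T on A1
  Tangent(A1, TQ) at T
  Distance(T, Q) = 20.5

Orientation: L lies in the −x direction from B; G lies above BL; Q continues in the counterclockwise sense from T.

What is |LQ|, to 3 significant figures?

27.7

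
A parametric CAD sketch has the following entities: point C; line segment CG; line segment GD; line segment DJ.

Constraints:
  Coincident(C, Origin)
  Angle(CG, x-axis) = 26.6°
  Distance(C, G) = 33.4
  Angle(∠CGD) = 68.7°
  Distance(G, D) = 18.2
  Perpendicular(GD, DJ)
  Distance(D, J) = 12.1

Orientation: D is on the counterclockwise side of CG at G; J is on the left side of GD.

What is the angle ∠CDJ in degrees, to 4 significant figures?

11.03°

∠CGD = 68.7°, so GD runs at 26.6° + (180° − 68.7°) = 137.9° from the x-axis; with |GD| = 18.2, D = G + 18.2·(cos 137.9°, sin 137.9°) = (16.36, 27.16). The perpendicularity gives DJ at right angles to GD; with |DJ| = 12.1 on the left of GD, J = D + 12.1·(-0.6704, -0.7420) = (8.249, 18.18). Then cos ∠CDJ = DC·DJ / (|DC||DJ|), giving 11.03°.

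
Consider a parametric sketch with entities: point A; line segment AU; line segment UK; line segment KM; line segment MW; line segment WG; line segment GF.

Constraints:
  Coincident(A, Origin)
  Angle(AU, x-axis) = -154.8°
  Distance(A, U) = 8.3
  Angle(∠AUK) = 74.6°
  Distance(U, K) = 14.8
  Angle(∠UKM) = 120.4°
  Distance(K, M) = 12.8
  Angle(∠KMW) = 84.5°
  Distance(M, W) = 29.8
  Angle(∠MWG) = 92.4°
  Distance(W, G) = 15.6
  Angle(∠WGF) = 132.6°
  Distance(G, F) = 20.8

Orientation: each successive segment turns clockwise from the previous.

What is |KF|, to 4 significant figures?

22.78

A is at the origin; AU runs at -154.8° with length 8.3, so U = (-7.510, -3.534). ∠AUK = 74.6° gives UK at 99.80° from the x-axis; with |UK| = 14.8, K = (-10.03, 11.05). ∠UKM = 120.4° gives KM at 40.20° from the x-axis; with |KM| = 12.8, M = (-0.2526, 19.31). ∠KMW = 84.5° gives MW at -55.30° from the x-axis; with |MW| = 29.8, W = (16.71, -5.188). ∠MWG = 92.4° gives WG at -142.9° from the x-axis; with |WG| = 15.6, G = (4.270, -14.60). ∠WGF = 132.6° gives GF at 169.7° from the x-axis; with |GF| = 20.8, F = (-16.20, -10.88). Then |KF| = |F − K| = 22.78.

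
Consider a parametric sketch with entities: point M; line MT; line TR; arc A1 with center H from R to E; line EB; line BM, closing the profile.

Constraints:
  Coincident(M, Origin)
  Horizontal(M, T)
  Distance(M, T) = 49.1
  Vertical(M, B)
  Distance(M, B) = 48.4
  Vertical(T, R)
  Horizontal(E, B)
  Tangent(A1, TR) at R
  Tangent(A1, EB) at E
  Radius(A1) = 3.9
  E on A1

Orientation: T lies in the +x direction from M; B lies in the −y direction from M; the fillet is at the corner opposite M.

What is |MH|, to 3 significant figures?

63.4

M and B share the same x with |MB| = 48.4 and B on the −y side, so B = (0.00, -48.4). The virtual corner opposite M is at (49.1, -48.4). Tangency of A1 to TR means the radius HR is perpendicular to TR and A1 meets EB tangentially, so HE is at right angles to EB, with radius 3.9, so the center H sits 3.9 in from both sides at H = (45.2, -44.5). Then |MH| = |H − M| = 63.4.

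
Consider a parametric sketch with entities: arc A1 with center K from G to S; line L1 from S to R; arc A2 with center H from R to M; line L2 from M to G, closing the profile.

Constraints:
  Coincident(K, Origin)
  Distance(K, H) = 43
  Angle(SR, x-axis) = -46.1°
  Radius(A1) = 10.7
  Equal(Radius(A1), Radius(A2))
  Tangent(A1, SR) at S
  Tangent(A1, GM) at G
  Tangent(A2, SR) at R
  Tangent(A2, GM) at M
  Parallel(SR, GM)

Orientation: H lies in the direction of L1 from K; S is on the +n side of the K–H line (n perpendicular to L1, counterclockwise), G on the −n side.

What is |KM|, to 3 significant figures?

44.3

The slot axis is L1's direction at -46.1°, so u = (cos -46.1°, sin -46.1°) = (0.693, -0.721) and n = (−sin -46.1°, cos -46.1°) = (0.721, 0.693). K is at the origin and H lies 43.0 along u from K, so H = 43.0·u = (29.8, -31.0). Tangency of A1 to both parallel lines with radius 10.7 puts S and G at K ± 10.7·n: S = (7.71, 7.42), G = (-7.71, -7.42). Equal radii place R and M the same way about H: R = H + 10.7·n = (37.5, -23.6), M = H − 10.7·n = (22.1, -38.4). Then |KM| = |M − K| = 44.3.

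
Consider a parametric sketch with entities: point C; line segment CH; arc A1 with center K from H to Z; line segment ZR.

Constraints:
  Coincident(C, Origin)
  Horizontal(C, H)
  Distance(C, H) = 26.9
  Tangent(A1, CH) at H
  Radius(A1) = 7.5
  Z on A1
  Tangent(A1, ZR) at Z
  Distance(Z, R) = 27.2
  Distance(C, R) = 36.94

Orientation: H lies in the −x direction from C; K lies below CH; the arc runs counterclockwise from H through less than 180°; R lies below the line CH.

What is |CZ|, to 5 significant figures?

34.948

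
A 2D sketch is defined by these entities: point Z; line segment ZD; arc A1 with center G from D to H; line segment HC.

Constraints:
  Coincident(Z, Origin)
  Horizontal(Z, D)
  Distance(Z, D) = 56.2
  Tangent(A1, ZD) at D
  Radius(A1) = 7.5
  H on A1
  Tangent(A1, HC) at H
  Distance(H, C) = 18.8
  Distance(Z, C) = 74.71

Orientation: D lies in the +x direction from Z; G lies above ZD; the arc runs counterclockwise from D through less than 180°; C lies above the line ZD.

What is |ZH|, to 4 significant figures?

62.87

Checks: Z = (0.00, 0.00) ✓; Z.y = 0.00, D.y = 0.00 ✓; |GH| = 7.500 ✓; ∠(GH, HC) = 90.00° ✓; |HC| = 18.80 ✓; |ZC| = 74.71 ✓.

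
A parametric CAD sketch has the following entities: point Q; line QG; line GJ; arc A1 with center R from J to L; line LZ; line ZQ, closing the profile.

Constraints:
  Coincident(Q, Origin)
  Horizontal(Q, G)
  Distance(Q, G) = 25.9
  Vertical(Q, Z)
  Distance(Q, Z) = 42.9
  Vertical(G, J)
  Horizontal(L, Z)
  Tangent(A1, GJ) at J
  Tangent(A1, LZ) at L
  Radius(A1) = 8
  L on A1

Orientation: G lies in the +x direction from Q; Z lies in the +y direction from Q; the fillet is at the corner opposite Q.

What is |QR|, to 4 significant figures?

39.22

Q is at the origin; Q and G share the same y with |QG| = 25.9 and G on the +x side, so G = (25.90, 0.000). Q and Z share the same x with |QZ| = 42.9 and Z on the +y side, so Z = (0.000, 42.90). The virtual corner opposite Q is at (25.90, 42.90). The tangent condition forces RJ to be normal to GJ and the tangent condition forces RL to be normal to LZ, with radius 8.0, so the center R sits 8.0 in from both sides at R = (17.90, 34.90). Then |QR| = |R − Q| = 39.22.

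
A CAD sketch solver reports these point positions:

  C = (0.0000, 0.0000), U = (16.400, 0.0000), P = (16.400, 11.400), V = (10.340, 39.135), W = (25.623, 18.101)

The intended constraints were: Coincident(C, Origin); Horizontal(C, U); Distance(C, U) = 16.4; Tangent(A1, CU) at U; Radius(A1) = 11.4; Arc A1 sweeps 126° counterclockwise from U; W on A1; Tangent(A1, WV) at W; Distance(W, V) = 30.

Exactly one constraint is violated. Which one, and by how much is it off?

Distance(W, V) = 30 — off by 4.00.

C = (0.00, 0.00) ✓; C.y = 0.00, U.y = 0.00 ✓; |CU| = 16.40 ✓; ∠(PU, UC) = 90.00° ✓; |PU| = 11.40 ✓; bearing(P→W) − bearing(P→U) = 126.0° ✓; |PW| = 11.40 ✓; ∠(PW, WV) = 90.00° ✓; |WV| = 26.00 ✗.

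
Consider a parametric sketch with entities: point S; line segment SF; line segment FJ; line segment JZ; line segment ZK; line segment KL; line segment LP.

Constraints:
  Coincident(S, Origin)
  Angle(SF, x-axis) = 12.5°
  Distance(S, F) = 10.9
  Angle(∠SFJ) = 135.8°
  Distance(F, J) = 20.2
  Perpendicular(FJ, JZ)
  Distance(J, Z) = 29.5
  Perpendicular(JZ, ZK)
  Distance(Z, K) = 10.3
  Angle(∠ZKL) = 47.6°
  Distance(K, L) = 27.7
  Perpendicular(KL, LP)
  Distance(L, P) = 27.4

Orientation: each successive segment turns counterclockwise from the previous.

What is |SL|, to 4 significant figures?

36.42

S is at the origin; SF runs at 12.5° with length 10.9, so F = (10.64, 2.359). ∠SFJ = 135.8° gives FJ at 56.70° from the x-axis; with |FJ| = 20.2, J = (21.73, 19.24). The perpendicularity gives JZ at right angles to FJ, so JZ runs at 146.7°; with |JZ| = 29.5, Z = (-2.924, 35.44). The perpendicularity gives ZK at right angles to JZ, so ZK runs at -123.3°; with |ZK| = 10.3, K = (-8.579, 26.83). ∠ZKL = 47.6° gives KL at 9.100° from the x-axis; with |KL| = 27.7, L = (18.77, 31.21). Then |SL| = |L − S| = 36.42.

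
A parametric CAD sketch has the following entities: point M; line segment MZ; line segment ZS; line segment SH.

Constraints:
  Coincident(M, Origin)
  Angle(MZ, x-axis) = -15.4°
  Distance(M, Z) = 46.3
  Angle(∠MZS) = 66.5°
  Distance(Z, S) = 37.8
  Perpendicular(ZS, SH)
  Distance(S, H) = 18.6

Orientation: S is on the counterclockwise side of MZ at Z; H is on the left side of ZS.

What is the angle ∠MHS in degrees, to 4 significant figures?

141.0°

∠MZS = 66.5°, so ZS runs at -15.4° + (180° − 66.5°) = 98.10° from the x-axis; with |ZS| = 37.8, S = Z + 37.8·(cos 98.10°, sin 98.10°) = (39.31, 25.13). ZS is perpendicular to SH; with |SH| = 18.6 on the left of ZS, H = S + 18.6·(-0.9900, -0.1409) = (20.90, 22.51). Then cos ∠MHS = HM·HS / (|HM||HS|), giving 141.0°.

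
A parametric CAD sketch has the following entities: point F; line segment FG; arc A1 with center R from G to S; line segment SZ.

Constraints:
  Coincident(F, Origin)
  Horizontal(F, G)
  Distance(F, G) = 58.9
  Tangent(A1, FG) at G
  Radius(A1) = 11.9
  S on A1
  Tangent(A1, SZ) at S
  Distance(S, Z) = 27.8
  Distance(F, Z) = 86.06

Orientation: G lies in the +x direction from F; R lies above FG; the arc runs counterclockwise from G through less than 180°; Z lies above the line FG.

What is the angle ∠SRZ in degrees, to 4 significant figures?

66.83°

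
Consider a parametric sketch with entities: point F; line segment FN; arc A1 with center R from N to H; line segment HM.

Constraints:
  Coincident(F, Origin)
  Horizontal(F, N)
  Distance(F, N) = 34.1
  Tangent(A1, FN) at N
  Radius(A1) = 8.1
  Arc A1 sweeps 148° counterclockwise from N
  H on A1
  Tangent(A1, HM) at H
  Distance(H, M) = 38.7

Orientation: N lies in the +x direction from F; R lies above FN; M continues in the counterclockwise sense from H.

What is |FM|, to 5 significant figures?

35.912

F is at the origin; F and N share the same y with |FN| = 34.1 and N on the +x side, so N = (34.100, 0.0000). Tangency of A1 to FN means the radius RN is perpendicular to FN, so R = N + (0, 8.1) = (34.100, 8.1000). On A1, N sits at bearing -90° from R; a 148° counterclockwise sweep puts H at bearing 58°, so H = R + 8.1·(cos 58°, sin 58°) = (38.392, 14.969). The tangent condition forces RH to be normal to HM, so HM runs along (−sin 58°, cos 58°); with |HM| = 38.7, M = (5.5729, 35.477). Then |FM| = |M − F| = 35.912.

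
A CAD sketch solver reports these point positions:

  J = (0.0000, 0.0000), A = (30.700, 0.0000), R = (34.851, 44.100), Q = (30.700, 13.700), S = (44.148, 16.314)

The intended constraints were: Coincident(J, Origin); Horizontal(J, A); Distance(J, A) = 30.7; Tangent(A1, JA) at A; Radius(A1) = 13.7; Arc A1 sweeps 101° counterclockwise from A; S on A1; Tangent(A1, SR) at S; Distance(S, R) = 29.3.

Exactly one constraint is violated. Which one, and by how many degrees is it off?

Tangent(A1, SR) at S — off by 7.50°.

J = (0.00, 0.00) ✓; J.y = 0.00, A.y = 0.00 ✓; |JA| = 30.70 ✓; ∠(QA, AJ) = 90.00° ✓; |QA| = 13.70 ✓; bearing(Q→S) − bearing(Q→A) = 101.0° ✓; |QS| = 13.70 ✓; ∠(QS, SR) = 82.50° ✗; |SR| = 29.30 ✓.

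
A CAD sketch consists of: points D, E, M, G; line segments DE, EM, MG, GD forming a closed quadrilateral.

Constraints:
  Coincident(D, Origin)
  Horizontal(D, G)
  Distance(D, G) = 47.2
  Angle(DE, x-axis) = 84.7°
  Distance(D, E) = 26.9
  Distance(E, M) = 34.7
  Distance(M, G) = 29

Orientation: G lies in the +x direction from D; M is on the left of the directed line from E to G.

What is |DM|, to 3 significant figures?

46.1

Checks: |EM| = 34.70 ✓; |MG| = 29.00 ✓.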